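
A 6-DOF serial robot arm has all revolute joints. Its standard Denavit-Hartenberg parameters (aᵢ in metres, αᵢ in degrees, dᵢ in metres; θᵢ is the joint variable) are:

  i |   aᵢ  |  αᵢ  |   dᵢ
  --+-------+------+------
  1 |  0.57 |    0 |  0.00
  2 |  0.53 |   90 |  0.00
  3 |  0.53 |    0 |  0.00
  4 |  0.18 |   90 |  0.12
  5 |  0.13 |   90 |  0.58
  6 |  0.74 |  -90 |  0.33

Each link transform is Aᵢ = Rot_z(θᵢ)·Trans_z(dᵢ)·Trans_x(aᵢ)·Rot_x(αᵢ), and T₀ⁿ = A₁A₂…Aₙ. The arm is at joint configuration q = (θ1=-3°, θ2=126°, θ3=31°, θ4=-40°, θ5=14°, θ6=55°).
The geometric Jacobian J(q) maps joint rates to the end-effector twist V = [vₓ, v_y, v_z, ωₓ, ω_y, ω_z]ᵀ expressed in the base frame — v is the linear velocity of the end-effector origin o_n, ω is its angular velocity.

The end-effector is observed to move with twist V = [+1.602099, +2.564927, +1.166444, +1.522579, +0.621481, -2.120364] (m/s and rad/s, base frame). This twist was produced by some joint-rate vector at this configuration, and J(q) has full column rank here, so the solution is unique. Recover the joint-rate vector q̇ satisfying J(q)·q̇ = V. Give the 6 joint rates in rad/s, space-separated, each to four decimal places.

-0.5400 -0.9670 0.9550 -0.1750 0.6540 -0.8610

o_n = [-0.3504, 1.2649, -1.0234]
J₁: ẑ×o_n = [-1.2649, -0.3504, 0.0000], ω = ẑ
J2: z=[0.0000, 0.0000, 1.0000] o=[0.5692, -0.0298, 0.0000] → [-1.2948, -0.9196, 0.0000, 0.0000, 0.0000, 1.0000]
J3: z=[0.8387, 0.5446, 0.0000] o=[0.2806, 0.4147, 0.0000] → [-0.5574, 0.8583, 1.0567, 0.8387, 0.5446, 0.0000]
J4: z=[0.8387, 0.5446, 0.0000] o=[0.0331, 0.7957, 0.2730] → [-0.7061, 1.0872, 0.6024, 0.8387, 0.5446, 0.0000]
J5: z=[0.0852, -0.1312, -0.9877] o=[0.0369, 1.0101, 0.2448] → [0.4180, 0.4906, -0.0291, 0.0852, -0.1312, -0.9877]
J6: z=[-0.9439, -0.3281, -0.0378] o=[0.0449, 1.0557, -0.3478] → [0.2296, -0.6228, -0.3272, -0.9439, -0.3281, -0.0378]
q̇ = J⁺·V = [-0.5400, -0.9670, 0.9550, -0.1750, 0.6540, -0.8610]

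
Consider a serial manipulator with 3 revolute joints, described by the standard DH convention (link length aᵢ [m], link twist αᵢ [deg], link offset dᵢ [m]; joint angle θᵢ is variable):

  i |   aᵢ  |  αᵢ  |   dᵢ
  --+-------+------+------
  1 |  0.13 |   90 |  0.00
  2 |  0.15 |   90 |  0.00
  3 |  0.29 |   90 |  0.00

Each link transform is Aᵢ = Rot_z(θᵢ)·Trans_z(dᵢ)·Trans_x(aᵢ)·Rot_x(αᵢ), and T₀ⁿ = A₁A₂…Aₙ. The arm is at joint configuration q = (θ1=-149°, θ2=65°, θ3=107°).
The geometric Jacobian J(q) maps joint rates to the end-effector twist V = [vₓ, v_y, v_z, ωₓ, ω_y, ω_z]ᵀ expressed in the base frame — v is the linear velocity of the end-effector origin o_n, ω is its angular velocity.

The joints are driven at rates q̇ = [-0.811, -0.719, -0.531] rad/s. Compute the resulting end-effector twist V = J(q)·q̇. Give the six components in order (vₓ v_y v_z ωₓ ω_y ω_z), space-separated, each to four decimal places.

o_n = [-0.2779, 0.1566, 0.0591]
J₁: ẑ×o_n = [-0.1566, -0.2779, 0.0000], ω = ẑ
J2: z=[-0.5150, 0.8572, 0.0000] o=[-0.1114, -0.0670, 0.0000] → [0.0507, 0.0304, 0.0276, -0.5150, 0.8572, 0.0000]
J3: z=[-0.7769, -0.4668, -0.4226] o=[-0.1658, -0.0996, 0.1359] → [0.1441, -0.0123, -0.2513, -0.7769, -0.4668, -0.4226]
V = J·q̇ = [0.0140, 0.2100, 0.1136, 0.7828, -0.3684, -0.5866]

0.0140 0.2100 0.1136 0.7828 -0.3684 -0.5866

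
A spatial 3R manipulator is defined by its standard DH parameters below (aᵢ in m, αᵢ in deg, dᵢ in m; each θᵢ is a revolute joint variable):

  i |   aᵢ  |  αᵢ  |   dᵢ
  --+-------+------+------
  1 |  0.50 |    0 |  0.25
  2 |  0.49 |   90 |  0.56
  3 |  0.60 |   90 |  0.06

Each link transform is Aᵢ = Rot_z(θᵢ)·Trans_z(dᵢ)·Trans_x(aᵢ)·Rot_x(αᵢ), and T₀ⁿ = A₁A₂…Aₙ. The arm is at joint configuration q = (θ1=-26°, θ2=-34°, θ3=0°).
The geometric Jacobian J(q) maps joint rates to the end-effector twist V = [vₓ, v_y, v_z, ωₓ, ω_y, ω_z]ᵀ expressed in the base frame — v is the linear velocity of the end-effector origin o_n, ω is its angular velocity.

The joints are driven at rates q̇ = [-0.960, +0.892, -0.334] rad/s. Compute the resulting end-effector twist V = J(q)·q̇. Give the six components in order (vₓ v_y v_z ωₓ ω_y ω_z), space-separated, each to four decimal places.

-0.2766 -0.4649 -0.2004 0.2893 0.1670 -0.0680

o_n = [0.9424, -1.1932, 0.8100]
J₁: ẑ×o_n = [1.1932, 0.9424, -0.0000], ω = ẑ
J2: z=[0.0000, 0.0000, 1.0000] o=[0.4494, -0.2192, 0.2500] → [0.9740, 0.4930, -0.0000, 0.0000, 0.0000, 1.0000]
J3: z=[-0.8660, -0.5000, 0.0000] o=[0.6944, -0.6435, 0.8100] → [0.0000, 0.0000, 0.6000, -0.8660, -0.5000, 0.0000]
V = J·q̇ = [-0.2766, -0.4649, -0.2004, 0.2893, 0.1670, -0.0680]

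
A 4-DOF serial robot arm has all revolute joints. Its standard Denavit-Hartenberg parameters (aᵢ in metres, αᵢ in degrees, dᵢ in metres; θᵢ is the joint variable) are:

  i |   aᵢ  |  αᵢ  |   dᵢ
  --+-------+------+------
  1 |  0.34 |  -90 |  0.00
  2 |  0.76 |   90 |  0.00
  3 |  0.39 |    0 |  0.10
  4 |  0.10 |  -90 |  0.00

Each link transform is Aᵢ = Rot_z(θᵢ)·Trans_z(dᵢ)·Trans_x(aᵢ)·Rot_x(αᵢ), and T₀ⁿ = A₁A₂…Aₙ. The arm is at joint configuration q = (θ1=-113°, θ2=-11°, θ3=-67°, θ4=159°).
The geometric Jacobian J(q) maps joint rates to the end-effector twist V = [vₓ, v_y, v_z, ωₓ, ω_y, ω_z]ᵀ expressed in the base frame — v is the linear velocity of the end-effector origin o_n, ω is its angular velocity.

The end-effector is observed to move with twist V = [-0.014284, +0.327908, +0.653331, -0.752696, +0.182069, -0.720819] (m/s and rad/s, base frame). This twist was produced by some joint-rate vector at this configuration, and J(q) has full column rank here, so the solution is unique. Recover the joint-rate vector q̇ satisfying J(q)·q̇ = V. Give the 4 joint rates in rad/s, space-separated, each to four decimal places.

-0.0700 -0.7640 -0.3850 -0.2780

o_n = [-0.7125, -1.0155, 0.2716]
J₁: ẑ×o_n = [1.0155, -0.7125, 0.0000], ω = ẑ
J2: z=[0.9205, -0.3907, 0.0000] o=[-0.1328, -0.3130, 0.0000] → [-0.1061, -0.2500, -0.8731, 0.9205, -0.3907, 0.0000]
J3: z=[0.0746, 0.1756, 0.9816] o=[-0.4243, -0.9997, 0.1450] → [0.0377, -0.2923, 0.0494, 0.0746, 0.1756, 0.9816]
J4: z=[0.0746, 0.1756, 0.9816] o=[-0.8058, -0.9796, 0.2723] → [0.0351, 0.0917, -0.0191, 0.0746, 0.1756, 0.9816]
q̇ = J⁺·V = [-0.0700, -0.7640, -0.3850, -0.2780]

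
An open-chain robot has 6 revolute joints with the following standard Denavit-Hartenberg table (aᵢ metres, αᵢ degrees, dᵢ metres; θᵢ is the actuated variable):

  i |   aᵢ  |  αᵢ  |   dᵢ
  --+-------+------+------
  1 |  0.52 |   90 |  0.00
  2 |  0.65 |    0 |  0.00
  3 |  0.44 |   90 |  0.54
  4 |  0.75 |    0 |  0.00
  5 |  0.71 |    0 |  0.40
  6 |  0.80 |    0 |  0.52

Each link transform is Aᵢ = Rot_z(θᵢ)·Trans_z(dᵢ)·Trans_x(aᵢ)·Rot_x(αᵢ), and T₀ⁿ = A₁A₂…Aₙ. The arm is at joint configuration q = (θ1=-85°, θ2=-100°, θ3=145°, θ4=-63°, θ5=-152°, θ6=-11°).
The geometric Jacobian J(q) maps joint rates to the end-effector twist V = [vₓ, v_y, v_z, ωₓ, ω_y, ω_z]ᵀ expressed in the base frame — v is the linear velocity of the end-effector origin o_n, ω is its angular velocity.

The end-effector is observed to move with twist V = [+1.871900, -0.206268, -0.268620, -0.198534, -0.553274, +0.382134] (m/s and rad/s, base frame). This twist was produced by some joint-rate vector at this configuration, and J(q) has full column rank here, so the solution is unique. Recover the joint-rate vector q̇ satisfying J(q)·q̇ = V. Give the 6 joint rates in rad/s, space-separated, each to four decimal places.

o_n = [-0.7810, -0.8768, -1.5430]
J₁: ẑ×o_n = [0.8768, -0.7810, 0.0000], ω = ẑ
J2: z=[-0.9962, -0.0872, 0.0000] o=[0.0453, -0.5180, 0.0000] → [0.1345, -1.5371, 0.2853, -0.9962, -0.0872, 0.0000]
J3: z=[-0.9962, -0.0872, 0.0000] o=[0.0355, -0.4056, -0.6401] → [0.0787, -0.8994, 0.3982, -0.9962, -0.0872, 0.0000]
J4: z=[0.0616, -0.7044, -0.7071] o=[-0.4753, -0.7626, -0.3290] → [0.7744, 0.2910, -0.2224, 0.0616, -0.7044, -0.7071]
J5: z=[0.0616, -0.7044, -0.7071] o=[0.2114, -0.9442, -0.0882] → [1.0724, 0.7914, -0.6949, 0.0616, -0.7044, -0.7071]
J6: z=[0.0616, -0.7044, -0.7071] o=[-0.2055, -0.8518, -0.7823] → [0.5181, 0.4538, -0.4069, 0.0616, -0.7044, -0.7071]
q̇ = J⁺·V = [0.9160, -0.3580, 0.6040, 0.7950, 0.8560, -0.8960]

0.9160 -0.3580 0.6040 0.7950 0.8560 -0.8960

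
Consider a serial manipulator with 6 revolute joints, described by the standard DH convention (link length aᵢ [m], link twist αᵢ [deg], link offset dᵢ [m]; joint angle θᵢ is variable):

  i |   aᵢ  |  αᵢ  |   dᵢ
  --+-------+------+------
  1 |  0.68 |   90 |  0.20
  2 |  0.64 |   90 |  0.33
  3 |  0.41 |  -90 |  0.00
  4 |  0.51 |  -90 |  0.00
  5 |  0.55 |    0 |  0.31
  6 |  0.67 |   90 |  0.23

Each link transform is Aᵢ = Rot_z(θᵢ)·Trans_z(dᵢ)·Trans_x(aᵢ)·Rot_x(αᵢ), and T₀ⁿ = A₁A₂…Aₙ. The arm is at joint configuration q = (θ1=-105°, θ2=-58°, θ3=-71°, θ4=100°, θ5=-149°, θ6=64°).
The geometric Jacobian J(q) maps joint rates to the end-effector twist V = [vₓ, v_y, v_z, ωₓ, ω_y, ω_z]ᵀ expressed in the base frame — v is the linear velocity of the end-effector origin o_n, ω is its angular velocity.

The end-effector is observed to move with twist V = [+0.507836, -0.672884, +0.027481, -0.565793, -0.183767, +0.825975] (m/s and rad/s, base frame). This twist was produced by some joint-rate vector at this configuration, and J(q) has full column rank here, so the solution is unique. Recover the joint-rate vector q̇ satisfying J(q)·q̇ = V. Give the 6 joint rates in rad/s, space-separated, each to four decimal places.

o_n = [-1.1256, -1.2234, -1.0659]
J₁: ẑ×o_n = [1.2234, -1.1256, 0.0000], ω = ẑ
J2: z=[-0.9659, 0.2588, 0.0000] o=[-0.1760, -0.6568, 0.2000] → [-0.3276, -1.2228, 0.7930, -0.9659, 0.2588, 0.0000]
J3: z=[0.2195, 0.8192, -0.5299] o=[-0.5825, -0.8990, -0.3428] → [-0.7643, 0.4465, 0.3737, 0.2195, 0.8192, -0.5299]
J4: z=[-0.4442, -0.3997, -0.8018] o=[-0.2264, -1.0677, -0.4560] → [0.1189, 0.4501, -0.2903, -0.4442, -0.3997, -0.8018]
J5: z=[-0.8173, 0.5474, 0.1799] o=[-0.4136, -1.4427, -0.1653] → [-0.5324, -0.8641, 0.2105, -0.8173, 0.5474, 0.1799]
J6: z=[-0.8173, 0.5474, 0.1799] o=[-0.6197, -1.0396, -0.6054] → [-0.2190, -0.4674, 0.4271, -0.8173, 0.5474, 0.1799]
q̇ = J⁺·V = [-0.0110, -0.1240, -0.8530, -0.3060, -0.1120, 0.8880]

-0.0110 -0.1240 -0.8530 -0.3060 -0.1120 0.8880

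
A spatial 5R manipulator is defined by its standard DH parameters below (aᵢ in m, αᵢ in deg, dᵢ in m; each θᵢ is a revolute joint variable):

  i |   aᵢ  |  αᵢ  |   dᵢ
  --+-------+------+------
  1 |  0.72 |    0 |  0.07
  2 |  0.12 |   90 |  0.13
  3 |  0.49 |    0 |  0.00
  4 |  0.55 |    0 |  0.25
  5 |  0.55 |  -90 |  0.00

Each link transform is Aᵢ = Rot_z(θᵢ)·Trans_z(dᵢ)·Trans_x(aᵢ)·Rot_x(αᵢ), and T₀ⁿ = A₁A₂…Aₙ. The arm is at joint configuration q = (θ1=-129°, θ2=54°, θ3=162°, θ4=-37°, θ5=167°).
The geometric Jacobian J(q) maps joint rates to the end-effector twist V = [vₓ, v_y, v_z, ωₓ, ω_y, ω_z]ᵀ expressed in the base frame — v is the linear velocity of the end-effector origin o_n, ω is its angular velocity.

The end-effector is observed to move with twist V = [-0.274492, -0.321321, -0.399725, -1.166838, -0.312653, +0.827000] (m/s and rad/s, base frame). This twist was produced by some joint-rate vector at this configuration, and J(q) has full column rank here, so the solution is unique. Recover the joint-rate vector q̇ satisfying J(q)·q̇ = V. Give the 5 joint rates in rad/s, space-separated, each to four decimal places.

0.0670 0.7600 0.5910 0.5920 0.0250

o_n = [-0.8125, -0.1843, 0.2920]
J₁: ẑ×o_n = [0.1843, -0.8125, 0.0000], ω = ẑ
J2: z=[0.0000, 0.0000, 1.0000] o=[-0.4531, -0.5595, 0.0700] → [-0.3752, -0.3594, 0.0000, 0.0000, 0.0000, 1.0000]
J3: z=[-0.9659, -0.2588, 0.0000] o=[-0.4221, -0.6755, 0.2000] → [-0.0238, 0.0889, -0.5755, -0.9659, -0.2588, 0.0000]
J4: z=[-0.9659, -0.2588, 0.0000] o=[-0.5427, -0.2253, 0.3514] → [0.0154, -0.0574, -0.1094, -0.9659, -0.2588, 0.0000]
J5: z=[-0.9659, -0.2588, 0.0000] o=[-0.8658, 0.0147, 0.8020] → [0.1320, -0.4926, 0.2060, -0.9659, -0.2588, 0.0000]
q̇ = J⁺·V = [0.0670, 0.7600, 0.5910, 0.5920, 0.0250]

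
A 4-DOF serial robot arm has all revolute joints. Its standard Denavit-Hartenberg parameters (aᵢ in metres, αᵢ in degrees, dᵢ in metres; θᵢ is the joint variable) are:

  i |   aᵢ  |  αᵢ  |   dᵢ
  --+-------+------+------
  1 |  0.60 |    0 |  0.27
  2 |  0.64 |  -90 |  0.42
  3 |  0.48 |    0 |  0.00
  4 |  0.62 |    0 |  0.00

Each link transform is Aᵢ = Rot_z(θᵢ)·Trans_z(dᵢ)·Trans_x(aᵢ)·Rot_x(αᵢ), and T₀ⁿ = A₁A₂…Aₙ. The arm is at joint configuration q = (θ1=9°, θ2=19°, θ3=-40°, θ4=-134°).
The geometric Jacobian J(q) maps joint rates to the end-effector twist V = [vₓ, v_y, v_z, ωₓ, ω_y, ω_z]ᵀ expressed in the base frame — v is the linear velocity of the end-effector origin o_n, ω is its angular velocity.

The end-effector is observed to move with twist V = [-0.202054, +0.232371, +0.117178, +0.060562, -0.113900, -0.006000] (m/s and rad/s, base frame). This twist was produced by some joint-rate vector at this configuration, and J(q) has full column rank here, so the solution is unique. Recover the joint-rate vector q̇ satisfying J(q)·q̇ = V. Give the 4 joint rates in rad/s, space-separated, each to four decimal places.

o_n = [0.9379, 0.2775, 1.0633]
J₁: ẑ×o_n = [-0.2775, 0.9379, 0.0000], ω = ẑ
J2: z=[0.0000, 0.0000, 1.0000] o=[0.5926, 0.0939, 0.2700] → [-0.1836, 0.3453, 0.0000, 0.0000, 0.0000, 1.0000]
J3: z=[-0.4695, 0.8829, 0.0000] o=[1.1577, 0.3943, 0.6900] → [0.3296, 0.1753, 0.2489, -0.4695, 0.8829, 0.0000]
J4: z=[-0.4695, 0.8829, 0.0000] o=[1.4824, 0.5669, 0.9985] → [0.0572, 0.0304, 0.6166, -0.4695, 0.8829, 0.0000]
q̇ = J⁺·V = [0.5330, -0.5390, -0.5350, 0.4060]

0.5330 -0.5390 -0.5350 0.4060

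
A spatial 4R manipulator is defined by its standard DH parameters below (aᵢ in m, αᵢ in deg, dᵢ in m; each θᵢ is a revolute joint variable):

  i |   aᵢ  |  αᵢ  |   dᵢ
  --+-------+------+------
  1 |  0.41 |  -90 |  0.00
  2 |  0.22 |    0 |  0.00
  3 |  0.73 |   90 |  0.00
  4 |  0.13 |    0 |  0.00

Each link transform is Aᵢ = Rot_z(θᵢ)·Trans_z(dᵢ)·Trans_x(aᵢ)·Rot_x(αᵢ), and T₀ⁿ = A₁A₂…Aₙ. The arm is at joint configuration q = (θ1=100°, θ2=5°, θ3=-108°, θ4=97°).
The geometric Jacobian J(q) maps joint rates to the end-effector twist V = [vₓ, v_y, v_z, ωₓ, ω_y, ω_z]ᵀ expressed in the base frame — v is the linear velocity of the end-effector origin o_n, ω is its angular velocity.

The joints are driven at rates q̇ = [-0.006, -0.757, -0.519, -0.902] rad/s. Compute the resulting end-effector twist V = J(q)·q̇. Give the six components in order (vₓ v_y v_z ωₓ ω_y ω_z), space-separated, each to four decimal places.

0.1448 -0.8871 0.0743 1.1040 1.0871 0.1969

o_n = [-0.2084, 0.4390, 0.6767]
J₁: ẑ×o_n = [-0.4390, -0.2084, 0.0000], ω = ẑ
J2: z=[-0.9848, -0.1736, 0.0000] o=[-0.0712, 0.4038, 0.0000] → [-0.1175, 0.6664, -0.0585, -0.9848, -0.1736, 0.0000]
J3: z=[-0.9848, -0.1736, 0.0000] o=[-0.1093, 0.6196, -0.0192] → [-0.1208, 0.6853, 0.1607, -0.9848, -0.1736, 0.0000]
J4: z=[0.1692, -0.9596, -0.2250] o=[-0.0807, 0.4579, 0.6921] → [0.0106, 0.0313, -0.1257, 0.1692, -0.9596, -0.2250]
V = J·q̇ = [0.1448, -0.8871, 0.0743, 1.1040, 1.0871, 0.1969]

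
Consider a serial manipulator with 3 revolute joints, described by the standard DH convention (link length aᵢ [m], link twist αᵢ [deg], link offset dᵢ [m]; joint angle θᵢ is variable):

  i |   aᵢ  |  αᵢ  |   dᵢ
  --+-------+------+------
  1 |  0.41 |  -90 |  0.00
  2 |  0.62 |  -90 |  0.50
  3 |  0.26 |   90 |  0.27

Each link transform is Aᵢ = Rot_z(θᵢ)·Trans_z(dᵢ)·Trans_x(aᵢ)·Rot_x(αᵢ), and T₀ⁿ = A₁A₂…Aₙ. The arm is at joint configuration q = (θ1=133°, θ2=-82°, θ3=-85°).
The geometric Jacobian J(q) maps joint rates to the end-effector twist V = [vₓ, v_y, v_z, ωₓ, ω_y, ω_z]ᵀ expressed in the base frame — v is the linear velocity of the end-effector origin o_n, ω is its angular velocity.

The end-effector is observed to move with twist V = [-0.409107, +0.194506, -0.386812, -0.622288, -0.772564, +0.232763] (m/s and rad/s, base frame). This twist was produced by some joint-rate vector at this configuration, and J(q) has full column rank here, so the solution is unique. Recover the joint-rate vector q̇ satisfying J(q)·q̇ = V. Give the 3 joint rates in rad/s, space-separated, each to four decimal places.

o_n = [-1.0781, 0.0432, 0.5988]
J₁: ẑ×o_n = [-0.0432, -1.0781, 0.0000], ω = ẑ
J2: z=[-0.7314, -0.6820, 0.0000] o=[-0.2796, 0.2999, 0.0000] → [-0.4084, 0.4380, -0.3568, -0.7314, -0.6820, 0.0000]
J3: z=[-0.6754, 0.7242, -0.1392] o=[-0.7041, 0.0220, 0.6140] → [-0.0080, 0.0418, 0.2565, -0.6754, 0.7242, -0.1392]
q̇ = J⁺·V = [0.2130, 0.9820, -0.1420]

0.2130 0.9820 -0.1420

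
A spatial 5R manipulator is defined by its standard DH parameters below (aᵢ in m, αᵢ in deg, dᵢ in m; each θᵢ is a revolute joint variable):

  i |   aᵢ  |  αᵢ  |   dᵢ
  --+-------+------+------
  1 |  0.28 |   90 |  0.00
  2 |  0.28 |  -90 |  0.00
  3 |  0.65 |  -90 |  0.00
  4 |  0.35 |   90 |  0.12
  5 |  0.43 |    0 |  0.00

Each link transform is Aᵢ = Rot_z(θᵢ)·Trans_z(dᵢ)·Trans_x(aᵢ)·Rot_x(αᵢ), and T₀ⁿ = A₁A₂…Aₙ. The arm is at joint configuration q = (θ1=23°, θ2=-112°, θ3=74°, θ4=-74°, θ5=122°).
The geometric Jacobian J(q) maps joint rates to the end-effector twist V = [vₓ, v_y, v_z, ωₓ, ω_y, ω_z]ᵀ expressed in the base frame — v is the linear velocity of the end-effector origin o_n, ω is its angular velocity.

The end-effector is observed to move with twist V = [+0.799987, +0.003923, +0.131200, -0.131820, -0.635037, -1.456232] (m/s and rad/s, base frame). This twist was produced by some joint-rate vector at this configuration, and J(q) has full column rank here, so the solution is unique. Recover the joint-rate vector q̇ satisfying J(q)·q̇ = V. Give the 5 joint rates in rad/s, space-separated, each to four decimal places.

o_n = [0.0481, 0.8795, -0.0464]
J₁: ẑ×o_n = [-0.8795, 0.0481, 0.0000], ω = ẑ
J2: z=[0.3907, -0.9205, 0.0000] o=[0.2577, 0.1094, 0.0000] → [0.0427, 0.0181, 0.1079, 0.3907, -0.9205, 0.0000]
J3: z=[0.8535, 0.3623, -0.3746] o=[0.1612, 0.0684, -0.2596] → [0.3811, -0.1396, 0.7332, 0.8535, 0.3623, -0.3746]
J4: z=[0.2238, 0.3944, 0.8913] o=[-0.1447, 0.6173, -0.4257] → [-0.0840, 0.0870, -0.0174, 0.2238, 0.3944, 0.8913]
J5: z=[0.6877, -0.7119, 0.1424] o=[0.1239, 0.8680, -0.4695] → [-0.3029, -0.3018, -0.0461, 0.6877, -0.7119, 0.1424]
q̇ = J⁺·V = [-0.6650, 0.6210, 0.0470, -0.8140, -0.3380]

-0.6650 0.6210 0.0470 -0.8140 -0.3380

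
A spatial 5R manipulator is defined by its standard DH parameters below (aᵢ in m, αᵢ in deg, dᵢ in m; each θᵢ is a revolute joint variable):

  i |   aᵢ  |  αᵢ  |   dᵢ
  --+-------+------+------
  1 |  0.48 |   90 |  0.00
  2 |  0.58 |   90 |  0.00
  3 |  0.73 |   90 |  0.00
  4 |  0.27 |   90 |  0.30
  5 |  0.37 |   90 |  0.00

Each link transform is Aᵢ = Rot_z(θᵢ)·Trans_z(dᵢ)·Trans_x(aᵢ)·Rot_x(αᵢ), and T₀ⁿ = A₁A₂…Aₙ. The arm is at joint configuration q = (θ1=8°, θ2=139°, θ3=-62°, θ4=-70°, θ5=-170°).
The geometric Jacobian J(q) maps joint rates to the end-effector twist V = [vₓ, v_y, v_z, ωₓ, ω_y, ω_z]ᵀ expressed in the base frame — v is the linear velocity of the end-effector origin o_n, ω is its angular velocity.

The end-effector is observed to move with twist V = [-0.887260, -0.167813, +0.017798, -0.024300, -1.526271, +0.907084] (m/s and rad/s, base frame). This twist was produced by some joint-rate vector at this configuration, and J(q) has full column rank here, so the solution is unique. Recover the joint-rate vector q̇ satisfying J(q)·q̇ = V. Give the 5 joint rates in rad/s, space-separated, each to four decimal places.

0.1070 0.7690 0.5660 -0.9680 0.3430

o_n = [-0.0909, 0.7211, 0.5258]
J₁: ẑ×o_n = [-0.7211, -0.0909, 0.0000], ω = ẑ
J2: z=[0.1392, -0.9903, 0.0000] o=[0.4753, 0.0668, 0.0000] → [-0.5207, -0.0732, -0.4697, 0.1392, -0.9903, 0.0000]
J3: z=[0.6497, 0.0913, 0.7547] o=[0.0419, 0.0059, 0.3805] → [-0.5265, -0.1946, 0.4768, 0.6497, 0.0913, 0.7547]
J4: z=[0.5945, 0.5576, -0.5793] o=[-0.3040, 0.6082, 0.6054] → [0.0210, -0.0761, -0.0517, 0.5945, 0.5576, -0.5793]
J5: z=[0.2230, -0.8065, -0.5476] o=[-0.3342, 0.8285, 0.2685] → [-0.2663, -0.1906, 0.1723, 0.2230, -0.8065, -0.5476]
q̇ = J⁺·V = [0.1070, 0.7690, 0.5660, -0.9680, 0.3430]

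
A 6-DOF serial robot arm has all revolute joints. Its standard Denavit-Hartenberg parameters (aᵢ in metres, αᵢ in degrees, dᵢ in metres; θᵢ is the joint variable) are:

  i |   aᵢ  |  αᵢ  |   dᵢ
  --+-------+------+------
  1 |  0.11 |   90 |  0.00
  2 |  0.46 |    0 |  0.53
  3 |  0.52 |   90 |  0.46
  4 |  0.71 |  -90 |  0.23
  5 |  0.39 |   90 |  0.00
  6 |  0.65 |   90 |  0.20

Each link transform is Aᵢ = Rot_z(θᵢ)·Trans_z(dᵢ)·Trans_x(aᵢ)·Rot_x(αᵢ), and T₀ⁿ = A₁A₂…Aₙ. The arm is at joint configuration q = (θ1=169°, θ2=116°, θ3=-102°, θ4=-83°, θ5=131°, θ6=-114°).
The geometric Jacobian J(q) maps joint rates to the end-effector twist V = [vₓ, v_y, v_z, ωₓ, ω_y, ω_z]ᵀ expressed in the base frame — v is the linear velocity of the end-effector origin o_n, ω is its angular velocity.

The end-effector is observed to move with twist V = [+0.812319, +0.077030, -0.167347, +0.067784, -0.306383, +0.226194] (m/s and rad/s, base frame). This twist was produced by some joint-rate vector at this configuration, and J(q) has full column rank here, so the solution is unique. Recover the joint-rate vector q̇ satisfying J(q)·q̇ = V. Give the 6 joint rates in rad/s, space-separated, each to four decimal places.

-0.2560 0.8940 -0.9980 -0.3400 -0.0270 0.2410

o_n = [0.0924, 0.1297, 0.4158]
J₁: ẑ×o_n = [-0.1297, 0.0924, 0.0000], ω = ẑ
J2: z=[0.1908, 0.9816, 0.0000] o=[-0.1080, 0.0210, 0.0000] → [0.4081, -0.0793, -0.1759, 0.1908, 0.9816, 0.0000]
J3: z=[0.1908, 0.9816, 0.0000] o=[0.1911, 0.5028, 0.4134] → [0.0023, -0.0004, 0.0257, 0.1908, 0.9816, 0.0000]
J4: z=[-0.2375, 0.0462, -0.9703] o=[-0.2164, 1.0506, 0.5392] → [-0.8993, -0.3290, 0.2044, -0.2375, 0.0462, -0.9703]
J5: z=[-0.9221, 0.3034, 0.2401] o=[-0.4879, 0.3855, 0.3370] → [0.0853, 0.2119, 0.0598, -0.9221, 0.3034, 0.2401]
J6: z=[-0.0747, -0.7486, 0.6588] o=[-0.3399, 0.6154, 0.6151] → [0.4692, 0.2699, 0.3599, -0.0747, -0.7486, 0.6588]
q̇ = J⁺·V = [-0.2560, 0.8940, -0.9980, -0.3400, -0.0270, 0.2410]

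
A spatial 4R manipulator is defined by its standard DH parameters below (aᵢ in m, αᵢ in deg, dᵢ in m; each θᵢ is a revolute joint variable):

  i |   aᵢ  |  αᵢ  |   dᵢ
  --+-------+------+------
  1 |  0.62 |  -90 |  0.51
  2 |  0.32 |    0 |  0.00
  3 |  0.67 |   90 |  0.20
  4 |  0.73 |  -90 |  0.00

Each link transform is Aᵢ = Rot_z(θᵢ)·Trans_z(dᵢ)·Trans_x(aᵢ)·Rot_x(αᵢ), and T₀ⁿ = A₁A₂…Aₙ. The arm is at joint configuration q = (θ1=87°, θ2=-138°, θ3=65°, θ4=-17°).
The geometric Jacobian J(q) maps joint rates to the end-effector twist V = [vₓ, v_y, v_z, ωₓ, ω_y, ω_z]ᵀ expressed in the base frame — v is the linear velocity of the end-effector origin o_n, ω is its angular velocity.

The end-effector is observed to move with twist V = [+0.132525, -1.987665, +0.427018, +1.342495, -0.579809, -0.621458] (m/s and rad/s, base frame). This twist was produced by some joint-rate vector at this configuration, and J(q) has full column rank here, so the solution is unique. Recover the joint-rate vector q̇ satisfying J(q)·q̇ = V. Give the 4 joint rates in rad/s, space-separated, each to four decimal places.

-0.7770 -0.9670 -0.4040 0.5320

o_n = [0.0543, 0.7804, 2.0324]
J₁: ẑ×o_n = [-0.7804, 0.0543, 0.0000], ω = ẑ
J2: z=[-0.9986, 0.0523, 0.0000] o=[0.0324, 0.6192, 0.5100] → [0.0797, 1.5204, -0.1622, -0.9986, 0.0523, 0.0000]
J3: z=[-0.9986, 0.0523, 0.0000] o=[0.0200, 0.3817, 0.7241] → [0.0685, 1.3065, -0.4000, -0.9986, 0.0523, 0.0000]
J4: z=[-0.0500, -0.9550, 0.2924] o=[-0.1695, 0.5878, 1.3648] → [-0.6939, 0.0989, 0.2041, -0.0500, -0.9550, 0.2924]
q̇ = J⁺·V = [-0.7770, -0.9670, -0.4040, 0.5320]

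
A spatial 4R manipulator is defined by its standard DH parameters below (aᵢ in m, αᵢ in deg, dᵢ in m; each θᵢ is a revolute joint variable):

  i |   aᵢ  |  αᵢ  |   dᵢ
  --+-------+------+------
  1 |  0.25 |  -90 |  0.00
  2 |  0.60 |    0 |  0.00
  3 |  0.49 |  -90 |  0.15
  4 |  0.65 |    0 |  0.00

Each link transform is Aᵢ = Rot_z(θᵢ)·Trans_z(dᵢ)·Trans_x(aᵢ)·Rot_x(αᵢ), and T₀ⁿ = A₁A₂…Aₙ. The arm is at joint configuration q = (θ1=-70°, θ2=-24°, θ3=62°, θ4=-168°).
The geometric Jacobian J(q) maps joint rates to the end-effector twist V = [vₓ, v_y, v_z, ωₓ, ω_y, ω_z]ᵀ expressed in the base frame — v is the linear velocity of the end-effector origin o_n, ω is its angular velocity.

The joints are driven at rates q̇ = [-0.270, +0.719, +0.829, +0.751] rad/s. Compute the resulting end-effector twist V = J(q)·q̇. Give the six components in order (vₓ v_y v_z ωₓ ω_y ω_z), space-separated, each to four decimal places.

0.4366 -0.3427 -0.2787 1.2965 0.9639 -0.8618

o_n = [0.5016, -0.5445, 0.3338]
J₁: ẑ×o_n = [0.5445, 0.5016, -0.0000], ω = ẑ
J2: z=[0.9397, 0.3420, 0.0000] o=[0.0855, -0.2349, 0.0000] → [0.1142, -0.3137, -0.4332, 0.9397, 0.3420, 0.0000]
J3: z=[0.9397, 0.3420, 0.0000] o=[0.2730, -0.7500, 0.2440] → [0.0307, -0.0843, 0.1149, 0.9397, 0.3420, 0.0000]
J4: z=[-0.2106, 0.5785, -0.7880] o=[0.5460, -1.0615, -0.0576] → [0.6339, 0.1174, -0.0832, -0.2106, 0.5785, -0.7880]
V = J·q̇ = [0.4366, -0.3427, -0.2787, 1.2965, 0.9639, -0.8618]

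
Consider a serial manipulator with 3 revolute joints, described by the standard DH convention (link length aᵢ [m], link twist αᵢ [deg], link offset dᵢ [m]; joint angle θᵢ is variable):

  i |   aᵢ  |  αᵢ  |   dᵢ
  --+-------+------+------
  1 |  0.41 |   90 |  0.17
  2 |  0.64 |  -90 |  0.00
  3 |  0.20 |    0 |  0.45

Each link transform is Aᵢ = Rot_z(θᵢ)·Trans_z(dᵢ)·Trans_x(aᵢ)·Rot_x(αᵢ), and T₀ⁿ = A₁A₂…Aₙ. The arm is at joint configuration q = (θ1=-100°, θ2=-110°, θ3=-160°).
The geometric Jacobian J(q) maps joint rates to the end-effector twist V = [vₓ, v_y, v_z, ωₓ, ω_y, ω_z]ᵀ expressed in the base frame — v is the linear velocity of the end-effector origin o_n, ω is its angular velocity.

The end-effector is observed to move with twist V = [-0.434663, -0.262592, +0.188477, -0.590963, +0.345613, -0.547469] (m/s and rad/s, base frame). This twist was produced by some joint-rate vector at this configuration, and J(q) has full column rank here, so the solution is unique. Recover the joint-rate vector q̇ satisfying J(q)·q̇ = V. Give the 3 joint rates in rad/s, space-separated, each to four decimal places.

-0.6340 0.6420 -0.2530

o_n = [-0.1851, -0.6561, -0.4087]
J₁: ẑ×o_n = [0.6561, -0.1851, 0.0000], ω = ẑ
J2: z=[-0.9848, 0.1736, 0.0000] o=[-0.0712, -0.4038, 0.1700] → [-0.1005, -0.5699, 0.2682, -0.9848, 0.1736, 0.0000]
J3: z=[-0.1632, -0.9254, -0.3420] o=[-0.0332, -0.1882, -0.4314] → [-0.1810, 0.0557, -0.0643, -0.1632, -0.9254, -0.3420]
q̇ = J⁺·V = [-0.6340, 0.6420, -0.2530]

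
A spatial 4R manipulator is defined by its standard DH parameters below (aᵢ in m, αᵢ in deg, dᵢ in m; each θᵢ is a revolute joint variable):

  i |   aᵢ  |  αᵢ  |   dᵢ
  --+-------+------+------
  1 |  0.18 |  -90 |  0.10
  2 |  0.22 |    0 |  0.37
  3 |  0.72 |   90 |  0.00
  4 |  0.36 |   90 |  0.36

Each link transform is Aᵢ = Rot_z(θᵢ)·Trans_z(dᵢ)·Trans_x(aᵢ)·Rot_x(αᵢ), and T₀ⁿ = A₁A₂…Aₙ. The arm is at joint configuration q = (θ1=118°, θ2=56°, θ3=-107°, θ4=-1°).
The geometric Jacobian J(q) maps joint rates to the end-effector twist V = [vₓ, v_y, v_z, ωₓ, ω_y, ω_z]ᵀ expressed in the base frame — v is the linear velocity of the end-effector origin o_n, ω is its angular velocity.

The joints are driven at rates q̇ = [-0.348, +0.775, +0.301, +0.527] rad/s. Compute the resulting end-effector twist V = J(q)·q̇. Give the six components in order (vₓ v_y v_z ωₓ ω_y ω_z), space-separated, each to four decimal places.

-0.4840 1.0272 -0.5230 -0.7578 -0.8668 -0.0163

o_n = [-0.6511, 0.4499, 0.9834]
J₁: ẑ×o_n = [-0.4499, -0.6511, 0.0000], ω = ẑ
J2: z=[-0.8829, -0.4695, 0.0000] o=[-0.0845, 0.1589, 0.1000] → [-0.4148, 0.7800, -0.5229, -0.8829, -0.4695, 0.0000]
J3: z=[-0.8829, -0.4695, 0.0000] o=[-0.4690, 0.0938, -0.0824] → [-0.5004, 0.9411, -0.3999, -0.8829, -0.4695, 0.0000]
J4: z=[0.3648, -0.6862, 0.6293] o=[-0.6817, 0.4939, 0.4772] → [-0.3197, -0.1655, 0.0049, 0.3648, -0.6862, 0.6293]
V = J·q̇ = [-0.4840, 1.0272, -0.5230, -0.7578, -0.8668, -0.0163]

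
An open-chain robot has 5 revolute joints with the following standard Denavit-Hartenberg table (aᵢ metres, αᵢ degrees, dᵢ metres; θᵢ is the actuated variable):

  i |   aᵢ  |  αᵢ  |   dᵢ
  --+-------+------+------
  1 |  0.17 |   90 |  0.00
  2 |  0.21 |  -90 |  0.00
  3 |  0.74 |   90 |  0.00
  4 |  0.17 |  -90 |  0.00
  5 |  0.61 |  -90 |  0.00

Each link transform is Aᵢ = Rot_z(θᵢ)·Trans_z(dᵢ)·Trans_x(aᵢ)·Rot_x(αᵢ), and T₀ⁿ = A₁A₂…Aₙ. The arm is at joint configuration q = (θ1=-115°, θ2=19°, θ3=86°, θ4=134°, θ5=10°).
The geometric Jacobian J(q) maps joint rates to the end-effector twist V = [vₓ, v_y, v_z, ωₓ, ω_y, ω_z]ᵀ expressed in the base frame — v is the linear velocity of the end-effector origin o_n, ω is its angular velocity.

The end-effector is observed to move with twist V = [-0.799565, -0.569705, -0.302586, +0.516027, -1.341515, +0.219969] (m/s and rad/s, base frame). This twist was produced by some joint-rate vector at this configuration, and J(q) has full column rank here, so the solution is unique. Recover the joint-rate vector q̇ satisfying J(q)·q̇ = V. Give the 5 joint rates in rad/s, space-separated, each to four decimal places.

0.2060 -0.8680 -0.5360 0.9340 -0.3230

o_n = [0.1487, -0.1815, 0.5628]
J₁: ẑ×o_n = [0.1815, 0.1487, -0.0000], ω = ẑ
J2: z=[-0.9063, 0.4226, 0.0000] o=[-0.0718, -0.1541, 0.0000] → [0.2379, 0.5101, -0.0684, -0.9063, 0.4226, 0.0000]
J3: z=[0.1376, 0.2951, 0.9455] o=[-0.1558, -0.3340, 0.0684] → [0.0017, 0.2199, -0.0689, 0.1376, 0.2951, 0.9455]
J4: z=[-0.4618, -0.8254, 0.3248] o=[0.4926, -0.6902, 0.0852] → [-0.5595, 0.1089, -0.5188, -0.4618, -0.8254, 0.3248]
J5: z=[-0.7259, 0.1413, -0.6731] o=[0.4060, -0.5973, 0.1981] → [0.3314, 0.4379, -0.2655, -0.7259, 0.1413, -0.6731]
q̇ = J⁺·V = [0.2060, -0.8680, -0.5360, 0.9340, -0.3230]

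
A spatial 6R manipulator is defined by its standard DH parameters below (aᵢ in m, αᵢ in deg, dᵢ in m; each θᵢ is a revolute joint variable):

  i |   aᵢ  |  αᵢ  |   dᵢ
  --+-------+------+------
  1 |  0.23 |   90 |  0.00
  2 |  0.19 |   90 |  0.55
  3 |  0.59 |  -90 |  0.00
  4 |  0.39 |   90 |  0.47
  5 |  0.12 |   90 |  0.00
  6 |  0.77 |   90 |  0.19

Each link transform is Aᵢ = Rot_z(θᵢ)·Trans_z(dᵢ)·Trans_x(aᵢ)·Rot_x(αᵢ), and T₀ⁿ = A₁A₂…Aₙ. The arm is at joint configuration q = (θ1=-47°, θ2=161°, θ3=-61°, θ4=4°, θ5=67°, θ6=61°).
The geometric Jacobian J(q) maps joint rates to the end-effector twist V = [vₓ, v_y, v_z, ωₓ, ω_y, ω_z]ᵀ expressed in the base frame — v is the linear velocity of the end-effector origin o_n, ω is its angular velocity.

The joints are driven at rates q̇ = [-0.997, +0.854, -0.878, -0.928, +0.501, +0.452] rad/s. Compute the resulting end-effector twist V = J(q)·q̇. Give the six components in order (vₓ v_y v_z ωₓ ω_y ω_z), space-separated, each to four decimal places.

1.7008 0.5460 -0.6381 0.4468 -0.3690 -1.6256

o_n = [-0.5556, 0.9714, 1.1089]
J₁: ẑ×o_n = [-0.9714, -0.5556, 0.0000], ω = ẑ
J2: z=[-0.7314, -0.6820, 0.0000] o=[0.1569, -0.1682, 0.0000] → [-0.7563, 0.8110, -1.3194, -0.7314, -0.6820, 0.0000]
J3: z=[0.2220, -0.2381, 0.9455] o=[-0.3679, -0.4119, 0.0619] → [-1.5573, -0.4100, 0.2625, 0.2220, -0.2381, 0.9455]
J4: z=[-0.9186, 0.2742, 0.2847] o=[-0.1750, 0.1378, 0.1550] → [0.0242, 0.7679, -0.6613, -0.9186, 0.2742, 0.2847]
J5: z=[0.2443, -0.1725, 0.9542] o=[-0.4855, 0.6356, 0.3245] → [-0.4557, -0.2586, 0.0699, 0.2443, -0.1725, 0.9542]
J6: z=[0.6450, 0.7637, -0.0270] o=[-0.5724, 0.7103, 0.3602] → [0.5789, -0.4833, 0.1556, 0.6450, 0.7637, -0.0270]
V = J·q̇ = [1.7008, 0.5460, -0.6381, 0.4468, -0.3690, -1.6256]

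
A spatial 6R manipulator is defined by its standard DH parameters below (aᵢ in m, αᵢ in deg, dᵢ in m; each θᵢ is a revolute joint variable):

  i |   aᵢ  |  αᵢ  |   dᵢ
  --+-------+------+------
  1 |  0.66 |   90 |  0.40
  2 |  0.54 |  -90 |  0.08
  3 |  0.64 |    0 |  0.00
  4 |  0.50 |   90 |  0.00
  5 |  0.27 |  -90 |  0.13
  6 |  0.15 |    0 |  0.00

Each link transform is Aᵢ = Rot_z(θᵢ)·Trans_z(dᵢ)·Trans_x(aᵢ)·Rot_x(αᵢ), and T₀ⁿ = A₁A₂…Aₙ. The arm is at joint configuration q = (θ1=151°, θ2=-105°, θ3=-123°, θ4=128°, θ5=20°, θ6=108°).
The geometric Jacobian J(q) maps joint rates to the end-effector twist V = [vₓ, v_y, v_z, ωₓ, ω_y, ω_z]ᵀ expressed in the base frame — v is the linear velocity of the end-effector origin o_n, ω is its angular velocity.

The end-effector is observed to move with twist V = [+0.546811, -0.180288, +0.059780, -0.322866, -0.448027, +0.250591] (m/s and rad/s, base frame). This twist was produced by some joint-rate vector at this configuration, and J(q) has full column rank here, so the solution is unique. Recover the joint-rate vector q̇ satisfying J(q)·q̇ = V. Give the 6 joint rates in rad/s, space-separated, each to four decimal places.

0.2000 -0.7820 0.1730 -0.3590 0.2270 0.2510

o_n = [-0.1758, 0.7174, -0.4870]
J₁: ẑ×o_n = [-0.7174, -0.1758, 0.0000], ω = ẑ
J2: z=[0.4848, 0.8746, 0.0000] o=[-0.5772, 0.3200, 0.4000] → [-0.7758, 0.4300, -0.1585, 0.4848, 0.8746, 0.0000]
J3: z=[-0.8448, 0.4683, -0.2588] o=[-0.4162, 0.3222, -0.1216] → [-0.0688, -0.3709, -0.4465, -0.8448, 0.4683, -0.2588]
J4: z=[-0.8448, 0.4683, -0.2588] o=[-0.2349, 0.8354, 0.2151] → [-0.3593, -0.6084, 0.0720, -0.8448, 0.4683, -0.2588]
J5: z=[0.5027, 0.8604, -0.0842] o=[-0.1433, 0.7348, -0.2660] → [-0.1916, 0.1138, 0.0192, 0.5027, 0.8604, -0.0842]
J6: z=[-0.8565, 0.5089, 0.0859] o=[-0.1095, 0.8388, -0.5450] → [0.0400, 0.0440, 0.1377, -0.8565, 0.5089, 0.0859]
q̇ = J⁺·V = [0.2000, -0.7820, 0.1730, -0.3590, 0.2270, 0.2510]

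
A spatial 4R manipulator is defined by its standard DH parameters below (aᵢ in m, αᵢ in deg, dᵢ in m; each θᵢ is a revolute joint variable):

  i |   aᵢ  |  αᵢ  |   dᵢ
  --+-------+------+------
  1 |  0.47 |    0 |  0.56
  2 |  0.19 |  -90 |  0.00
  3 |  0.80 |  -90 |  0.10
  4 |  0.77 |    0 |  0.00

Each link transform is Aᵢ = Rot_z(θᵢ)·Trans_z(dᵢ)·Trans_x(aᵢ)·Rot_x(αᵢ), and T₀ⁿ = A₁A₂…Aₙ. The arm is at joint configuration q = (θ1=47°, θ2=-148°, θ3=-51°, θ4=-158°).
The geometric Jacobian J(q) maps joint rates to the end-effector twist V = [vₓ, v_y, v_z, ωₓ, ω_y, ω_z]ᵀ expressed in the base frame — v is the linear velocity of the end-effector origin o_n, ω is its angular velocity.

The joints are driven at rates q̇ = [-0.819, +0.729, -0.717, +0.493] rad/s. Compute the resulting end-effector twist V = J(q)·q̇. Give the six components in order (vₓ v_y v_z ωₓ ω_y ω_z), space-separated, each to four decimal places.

0.5909 -0.4006 0.1493 -0.7769 -0.2393 -0.4003

o_n = [0.6553, 0.0299, 0.6269]
J₁: ẑ×o_n = [-0.0299, 0.6553, 0.0000], ω = ẑ
J2: z=[0.0000, 0.0000, 1.0000] o=[0.3205, 0.3437, 0.5600] → [0.3138, 0.3347, -0.0000, 0.0000, 0.0000, 1.0000]
J3: z=[0.9816, -0.1908, 0.0000] o=[0.2843, 0.1572, 0.5600] → [-0.0128, -0.0657, -0.0542, 0.9816, -0.1908, 0.0000]
J4: z=[-0.1483, -0.7629, -0.6293] o=[0.2864, -0.3561, 1.1817] → [0.6662, -0.3144, 0.2242, -0.1483, -0.7629, -0.6293]
V = J·q̇ = [0.5909, -0.4006, 0.1493, -0.7769, -0.2393, -0.4003]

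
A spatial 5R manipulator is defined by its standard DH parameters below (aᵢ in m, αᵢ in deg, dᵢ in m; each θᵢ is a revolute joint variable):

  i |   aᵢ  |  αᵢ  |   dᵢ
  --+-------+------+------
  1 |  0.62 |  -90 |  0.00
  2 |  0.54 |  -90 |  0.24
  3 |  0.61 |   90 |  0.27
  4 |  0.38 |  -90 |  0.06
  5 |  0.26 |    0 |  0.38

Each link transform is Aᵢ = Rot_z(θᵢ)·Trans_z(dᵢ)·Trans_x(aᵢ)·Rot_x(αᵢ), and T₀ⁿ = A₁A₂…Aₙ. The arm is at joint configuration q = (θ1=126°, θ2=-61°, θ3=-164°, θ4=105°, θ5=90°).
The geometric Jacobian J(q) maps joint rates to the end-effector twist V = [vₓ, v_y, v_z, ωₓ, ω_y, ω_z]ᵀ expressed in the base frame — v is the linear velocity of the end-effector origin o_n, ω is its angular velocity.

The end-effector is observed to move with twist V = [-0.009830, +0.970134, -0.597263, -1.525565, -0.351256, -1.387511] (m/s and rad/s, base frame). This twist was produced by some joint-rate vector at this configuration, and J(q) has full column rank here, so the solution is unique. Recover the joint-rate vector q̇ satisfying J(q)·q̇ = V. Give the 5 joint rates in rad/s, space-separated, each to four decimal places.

-0.5090 0.5440 0.7740 -0.7320 -0.7250

o_n = [-1.1533, 0.7842, 0.1378]
J₁: ẑ×o_n = [-0.7842, -1.1533, 0.0000], ω = ẑ
J2: z=[-0.8090, -0.5878, 0.0000] o=[-0.3644, 0.5016, 0.0000] → [-0.0810, 0.1115, -0.6923, -0.8090, -0.5878, 0.0000]
J3: z=[-0.5141, 0.7076, -0.4848] o=[-0.7125, 0.5723, 0.4723] → [-0.1340, 0.0417, 0.2030, -0.5141, 0.7076, -0.4848]
J4: z=[0.8562, 0.4569, -0.2411] o=[-0.8202, 0.4346, -0.1715] → [0.2256, -0.1845, 0.4515, 0.8562, 0.4569, -0.2411]
J5: z=[0.0839, 0.3375, 0.9376] o=[-0.9625, 0.7747, -0.2812] → [0.1325, -0.2140, 0.0652, 0.0839, 0.3375, 0.9376]
q̇ = J⁺·V = [-0.5090, 0.5440, 0.7740, -0.7320, -0.7250]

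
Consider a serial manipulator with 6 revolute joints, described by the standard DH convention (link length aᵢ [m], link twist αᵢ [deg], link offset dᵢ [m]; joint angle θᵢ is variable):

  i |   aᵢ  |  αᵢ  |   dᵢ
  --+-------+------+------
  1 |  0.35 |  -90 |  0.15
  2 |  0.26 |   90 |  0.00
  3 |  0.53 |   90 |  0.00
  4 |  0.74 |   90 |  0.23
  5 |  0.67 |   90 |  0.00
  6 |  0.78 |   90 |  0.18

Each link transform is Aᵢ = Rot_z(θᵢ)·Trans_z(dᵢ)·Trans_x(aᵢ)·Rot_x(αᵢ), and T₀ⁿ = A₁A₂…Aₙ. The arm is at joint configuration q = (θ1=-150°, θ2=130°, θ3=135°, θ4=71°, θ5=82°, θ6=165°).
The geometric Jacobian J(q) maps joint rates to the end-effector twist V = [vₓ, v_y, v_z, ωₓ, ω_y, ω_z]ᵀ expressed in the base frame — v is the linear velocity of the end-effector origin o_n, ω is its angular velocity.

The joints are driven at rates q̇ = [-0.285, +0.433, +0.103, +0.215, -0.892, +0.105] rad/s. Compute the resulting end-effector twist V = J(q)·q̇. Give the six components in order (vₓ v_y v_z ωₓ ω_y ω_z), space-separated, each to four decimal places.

o_n = [-0.6328, -1.2948, -0.0738]
J₁: ẑ×o_n = [1.2948, -0.6328, 0.0000], ω = ẑ
J2: z=[0.5000, -0.8660, 0.0000] o=[-0.3031, -0.1750, 0.1500] → [0.1939, 0.1119, -0.8454, 0.5000, -0.8660, 0.0000]
J3: z=[-0.6634, -0.3830, -0.6428] o=[-0.1584, -0.0914, -0.0492] → [-0.7641, 0.2886, 0.6166, -0.6634, -0.3830, -0.6428]
J4: z=[0.7472, -0.3851, -0.5417] o=[-0.1796, -0.5364, 0.2379] → [-0.2907, 0.4784, -0.7412, 0.7472, -0.3851, -0.5417]
J5: z=[0.1781, -0.6692, 0.7214] o=[-0.4816, -1.0953, -0.2059] → [0.0556, -0.1326, -0.1367, 0.1781, -0.6692, 0.7214]
J6: z=[-0.7381, -0.5757, -0.3518] o=[-0.0456, -1.4101, -0.6055] → [-0.2656, 0.5990, -0.4231, -0.7381, -0.5757, -0.3518]
V = J·q̇ = [-0.5037, 0.5426, -0.3844, 0.0725, 0.0392, -1.1481]

-0.5037 0.5426 -0.3844 0.0725 0.0392 -1.1481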